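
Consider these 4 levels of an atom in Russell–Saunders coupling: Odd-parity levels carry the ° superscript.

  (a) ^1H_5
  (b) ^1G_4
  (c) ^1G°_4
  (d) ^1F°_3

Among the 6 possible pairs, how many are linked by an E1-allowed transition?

3

(a)–(b): forbidden (parity).
(a)–(c): allowed.
(a)–(d): forbidden (ΔL, ΔJ).
(b)–(c): allowed.
(b)–(d): allowed.
(c)–(d): forbidden (parity).
Allowed pairs: 3 of 6.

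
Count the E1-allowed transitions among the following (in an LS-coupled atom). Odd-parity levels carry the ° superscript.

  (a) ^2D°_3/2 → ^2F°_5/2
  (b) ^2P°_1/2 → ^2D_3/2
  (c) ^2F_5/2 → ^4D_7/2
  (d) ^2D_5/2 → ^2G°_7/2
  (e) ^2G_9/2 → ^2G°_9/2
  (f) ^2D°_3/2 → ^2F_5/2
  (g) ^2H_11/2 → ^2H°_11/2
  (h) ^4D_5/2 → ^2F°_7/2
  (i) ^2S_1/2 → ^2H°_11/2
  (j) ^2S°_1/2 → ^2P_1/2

(a) forbidden (parity fails)
(b) allowed
(c) forbidden (parity, ΔS fail)
(d) forbidden (ΔL fails)
(e) allowed
(f) allowed
(g) allowed
(h) forbidden (ΔS fails)
(i) forbidden (ΔL, ΔJ fail)
(j) allowed
Total allowed: 5 of 10.

5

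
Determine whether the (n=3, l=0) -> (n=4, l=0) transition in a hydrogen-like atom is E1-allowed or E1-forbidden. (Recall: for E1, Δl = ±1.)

Δl = 0 − 0 = +0; the E1 rule Δl = ±1 is violated.
The transition is electric-dipole forbidden.

forbidden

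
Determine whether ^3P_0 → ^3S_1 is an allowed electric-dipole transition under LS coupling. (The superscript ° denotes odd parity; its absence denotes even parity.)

forbidden

Reading off the term symbols: S 1→1, L 1→0, J 0→1, parity even→even.
Parity must change: even → even — fails.
ΔS = 0: S: 1 → 1 — passes.
ΔL = 0, ±1 (not L=0↔0): L: 1 → 0, ΔL = -1 — passes.
ΔJ = 0, ±1 (not J=0↔0): J: 0 → 1, ΔJ = +1 — passes.
Rule(s) violated: parity.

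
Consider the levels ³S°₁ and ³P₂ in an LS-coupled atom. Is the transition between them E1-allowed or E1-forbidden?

allowed

Parity must change: odd → even — ✓.
ΔS = 0: S: 1 → 1 — ✓.
ΔL = 0, ±1 (not L=0↔0): L: 0 → 1, ΔL = +1 — ✓.
ΔJ = 0, ±1 (not J=0↔0): J: 1 → 2, ΔJ = +1 — ✓.
All four E1 rules are satisfied.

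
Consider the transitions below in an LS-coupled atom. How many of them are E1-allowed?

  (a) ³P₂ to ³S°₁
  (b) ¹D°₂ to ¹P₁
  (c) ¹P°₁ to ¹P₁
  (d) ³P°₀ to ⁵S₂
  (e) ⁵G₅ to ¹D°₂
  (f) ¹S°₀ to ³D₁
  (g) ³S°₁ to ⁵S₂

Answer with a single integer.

(a) allowed
(b) allowed
(c) allowed
(d) forbidden (ΔS, ΔJ fail)
(e) forbidden (ΔS, ΔL, ΔJ fail)
(f) forbidden (ΔS, ΔL fail)
(g) forbidden (ΔS, ΔL fail)
Total allowed: 3 of 7.

3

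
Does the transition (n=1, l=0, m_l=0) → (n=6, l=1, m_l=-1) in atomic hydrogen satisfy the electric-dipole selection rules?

Δl = 1 − 0 = +1; the E1 rule Δl = ±1 is ok.
Δm_l = -1 − (0) = -1. E1 requires Δm_l = 0, ±1: ok.
All E1 selection rules are satisfied.

allowed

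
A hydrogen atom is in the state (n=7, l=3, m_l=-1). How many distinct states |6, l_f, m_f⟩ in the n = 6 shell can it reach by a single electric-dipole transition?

6

E1 requires Δl = ±1, so l_f ∈ {2, 4}; with 0 ≤ l_f ≤ n_f−1 = 5, the allowed l_f values are {2, 4}.
For l_f = 2: m_f ∈ {m_i−1, m_i, m_i+1} ∩ [−2, 2] = {-2, -1, 0} → 3 states.
For l_f = 4: m_f ∈ {m_i−1, m_i, m_i+1} ∩ [−4, 4] = {-2, -1, 0} → 3 states.
Total: 6.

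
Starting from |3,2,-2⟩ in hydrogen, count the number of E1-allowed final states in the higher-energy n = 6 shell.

E1 requires Δl = ±1, so l_f ∈ {1, 3}; with 0 ≤ l_f ≤ n_f−1 = 5, the allowed l_f values are {1, 3}.
For l_f = 1: m_f ∈ {m_i−1, m_i, m_i+1} ∩ [−1, 1] = {-1} → 1 state.
For l_f = 3: m_f ∈ {m_i−1, m_i, m_i+1} ∩ [−3, 3] = {-3, -2, -1} → 3 states.
Total: 4.

4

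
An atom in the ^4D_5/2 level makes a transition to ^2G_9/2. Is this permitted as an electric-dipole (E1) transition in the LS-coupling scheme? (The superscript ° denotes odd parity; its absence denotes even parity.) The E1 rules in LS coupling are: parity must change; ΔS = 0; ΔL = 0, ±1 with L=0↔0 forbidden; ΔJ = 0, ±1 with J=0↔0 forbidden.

forbidden

Initial level: S=3/2, L=2, J=5/2, parity even. Final level: S=1/2, L=4, J=9/2, parity even.
Parity must change: even → even — ✗.
ΔS = 0: S: 3/2 → 1/2 — ✗.
ΔJ = 0, ±1 (not J=0↔0): J: 5/2 → 9/2, ΔJ = +2 — ✗.
ΔL = 0, ±1 (not L=0↔0): L: 2 → 4, ΔL = +2 — ✗.
Rule(s) violated: parity, ΔS, ΔL, ΔJ.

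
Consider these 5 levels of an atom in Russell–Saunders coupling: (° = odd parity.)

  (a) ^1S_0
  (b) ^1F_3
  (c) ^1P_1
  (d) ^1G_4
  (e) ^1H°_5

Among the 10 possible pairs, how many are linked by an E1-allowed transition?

1

(a)–(b): forbidden (parity, ΔL, ΔJ).
(a)–(c): forbidden (parity).
(a)–(d): forbidden (parity, ΔL, ΔJ).
(a)–(e): forbidden (ΔL, ΔJ).
(b)–(c): forbidden (parity, ΔL, ΔJ).
(b)–(d): forbidden (parity).
(b)–(e): forbidden (ΔL, ΔJ).
(c)–(d): forbidden (parity, ΔL, ΔJ).
(c)–(e): forbidden (ΔL, ΔJ).
(d)–(e): allowed.
Allowed pairs: 1 of 10.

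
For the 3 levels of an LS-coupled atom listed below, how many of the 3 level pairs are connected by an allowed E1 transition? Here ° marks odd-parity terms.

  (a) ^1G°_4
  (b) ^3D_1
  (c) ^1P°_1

0

(a)–(b): forbidden (ΔS, ΔL, ΔJ).
(a)–(c): forbidden (parity, ΔL, ΔJ).
(b)–(c): forbidden (ΔS).
Allowed pairs: 0 of 3.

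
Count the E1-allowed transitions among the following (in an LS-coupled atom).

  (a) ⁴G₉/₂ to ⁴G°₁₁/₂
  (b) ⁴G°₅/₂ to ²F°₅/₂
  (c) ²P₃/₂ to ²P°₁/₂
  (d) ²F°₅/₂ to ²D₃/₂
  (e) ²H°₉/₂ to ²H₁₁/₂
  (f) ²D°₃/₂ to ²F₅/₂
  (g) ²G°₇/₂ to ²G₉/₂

(a) allowed
(b) forbidden (parity, ΔS fail)
(c) allowed
(d) allowed
(e) allowed
(f) allowed
(g) allowed
Total allowed: 6 of 7.

6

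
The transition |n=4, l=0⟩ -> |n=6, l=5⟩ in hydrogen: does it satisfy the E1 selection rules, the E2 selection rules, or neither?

neither

Δl = 5 − 0 = +5; l_i + l_f = 5.
E1 (Δl = ±1): not satisfied.
E2 (Δl = 0,±2, l_i+l_f ≥ 2): not satisfied.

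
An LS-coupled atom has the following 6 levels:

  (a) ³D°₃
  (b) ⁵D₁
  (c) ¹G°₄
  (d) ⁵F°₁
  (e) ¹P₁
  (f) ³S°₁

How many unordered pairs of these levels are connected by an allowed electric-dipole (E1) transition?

1

(a)–(b): forbidden (ΔS, ΔJ).
(a)–(c): forbidden (parity, ΔS, ΔL).
(a)–(d): forbidden (parity, ΔS, ΔJ).
(a)–(e): forbidden (ΔS, ΔJ).
(a)–(f): forbidden (parity, ΔL, ΔJ).
(b)–(c): forbidden (ΔS, ΔL, ΔJ).
(b)–(d): allowed.
(b)–(e): forbidden (parity, ΔS).
(b)–(f): forbidden (ΔS, ΔL).
(c)–(d): forbidden (parity, ΔS, ΔJ).
(c)–(e): forbidden (ΔL, ΔJ).
(c)–(f): forbidden (parity, ΔS, ΔL, ΔJ).
(d)–(e): forbidden (ΔS, ΔL).
(d)–(f): forbidden (parity, ΔS, ΔL).
(e)–(f): forbidden (ΔS).
Allowed pairs: 1 of 15.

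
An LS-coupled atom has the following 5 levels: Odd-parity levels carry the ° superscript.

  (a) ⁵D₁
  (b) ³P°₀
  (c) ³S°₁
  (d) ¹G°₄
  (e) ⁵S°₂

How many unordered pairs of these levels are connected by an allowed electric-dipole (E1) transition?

(a)–(b): forbidden (ΔS).
(a)–(c): forbidden (ΔS, ΔL).
(a)–(d): forbidden (ΔS, ΔL, ΔJ).
(a)–(e): forbidden (ΔL).
(b)–(c): forbidden (parity).
(b)–(d): forbidden (parity, ΔS, ΔL, ΔJ).
(b)–(e): forbidden (parity, ΔS, ΔJ).
(c)–(d): forbidden (parity, ΔS, ΔL, ΔJ).
(c)–(e): forbidden (parity, ΔS, ΔL).
(d)–(e): forbidden (parity, ΔS, ΔL, ΔJ).
Allowed pairs: 0 of 10.

0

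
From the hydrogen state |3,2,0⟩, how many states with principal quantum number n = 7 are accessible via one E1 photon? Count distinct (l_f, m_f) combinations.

6

E1 requires Δl = ±1, so l_f ∈ {1, 3}; with 0 ≤ l_f ≤ n_f−1 = 6, the allowed l_f values are {1, 3}.
For l_f = 1: m_f ∈ {m_i−1, m_i, m_i+1} ∩ [−1, 1] = {-1, 0, 1} → 3 states.
For l_f = 3: m_f ∈ {m_i−1, m_i, m_i+1} ∩ [−3, 3] = {-1, 0, 1} → 3 states.
Total: 6.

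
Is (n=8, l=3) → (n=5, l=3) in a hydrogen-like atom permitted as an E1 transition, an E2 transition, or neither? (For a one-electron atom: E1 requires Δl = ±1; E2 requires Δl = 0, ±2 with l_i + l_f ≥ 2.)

E2

Δl = 3 − 3 = +0; l_i + l_f = 6.
E1 (Δl = ±1): not satisfied.
E2 (Δl = 0,±2, l_i+l_f ≥ 2): satisfied.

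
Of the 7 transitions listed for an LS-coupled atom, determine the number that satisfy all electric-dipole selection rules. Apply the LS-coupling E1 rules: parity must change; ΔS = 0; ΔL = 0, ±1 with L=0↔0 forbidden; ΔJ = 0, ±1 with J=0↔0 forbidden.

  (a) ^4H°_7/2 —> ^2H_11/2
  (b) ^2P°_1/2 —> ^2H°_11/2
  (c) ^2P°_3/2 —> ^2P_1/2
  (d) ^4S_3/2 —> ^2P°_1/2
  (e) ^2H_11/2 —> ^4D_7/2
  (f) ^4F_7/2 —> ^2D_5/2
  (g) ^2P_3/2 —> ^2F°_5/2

(a) forbidden (ΔS, ΔJ fail)
(b) forbidden (parity, ΔL, ΔJ fail)
(c) allowed
(d) forbidden (ΔS fails)
(e) forbidden (parity, ΔS, ΔL, ΔJ fail)
(f) forbidden (parity, ΔS fail)
(g) forbidden (ΔL fails)
Total allowed: 1 of 7.

1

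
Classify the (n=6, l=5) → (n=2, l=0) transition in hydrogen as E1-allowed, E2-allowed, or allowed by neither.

Δl = 0 − 5 = -5; l_i + l_f = 5.
E1 (Δl = ±1): not satisfied.
E2 (Δl = 0,±2, l_i+l_f ≥ 2): not satisfied.

neither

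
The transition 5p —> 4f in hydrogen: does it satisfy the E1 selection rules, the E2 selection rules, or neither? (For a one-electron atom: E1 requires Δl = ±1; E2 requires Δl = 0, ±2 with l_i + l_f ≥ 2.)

E2

Δl = 3 − 1 = +2; l_i + l_f = 4.
E1 (Δl = ±1): not satisfied.
E2 (Δl = 0,±2, l_i+l_f ≥ 2): satisfied.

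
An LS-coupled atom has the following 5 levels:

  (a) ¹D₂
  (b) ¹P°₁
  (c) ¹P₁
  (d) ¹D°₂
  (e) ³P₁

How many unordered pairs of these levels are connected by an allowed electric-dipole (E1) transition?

4

(a)–(b): allowed.
(a)–(c): forbidden (parity).
(a)–(d): allowed.
(a)–(e): forbidden (parity, ΔS).
(b)–(c): allowed.
(b)–(d): forbidden (parity).
(b)–(e): forbidden (ΔS).
(c)–(d): allowed.
(c)–(e): forbidden (parity, ΔS).
(d)–(e): forbidden (ΔS).
Allowed pairs: 4 of 10.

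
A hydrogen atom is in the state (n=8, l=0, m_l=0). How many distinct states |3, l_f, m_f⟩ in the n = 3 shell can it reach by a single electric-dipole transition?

3

E1 requires Δl = ±1, so l_f ∈ {-1, 1}; with 0 ≤ l_f ≤ n_f−1 = 2, the allowed l_f values are {1}.
For l_f = 1: m_f ∈ {m_i−1, m_i, m_i+1} ∩ [−1, 1] = {-1, 0, 1} → 3 states.
Total: 3.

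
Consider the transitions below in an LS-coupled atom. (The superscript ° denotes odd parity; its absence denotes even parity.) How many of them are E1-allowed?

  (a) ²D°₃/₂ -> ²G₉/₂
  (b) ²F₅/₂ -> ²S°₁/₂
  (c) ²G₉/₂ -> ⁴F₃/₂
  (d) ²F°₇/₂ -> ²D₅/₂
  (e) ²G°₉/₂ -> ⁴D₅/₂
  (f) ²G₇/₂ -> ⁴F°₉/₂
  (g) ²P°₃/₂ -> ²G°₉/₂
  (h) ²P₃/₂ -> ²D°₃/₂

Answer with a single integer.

2

(a) forbidden (ΔL, ΔJ fail)
(b) forbidden (ΔL, ΔJ fail)
(c) forbidden (parity, ΔS, ΔJ fail)
(d) allowed
(e) forbidden (ΔS, ΔL, ΔJ fail)
(f) forbidden (ΔS fails)
(g) forbidden (parity, ΔL, ΔJ fail)
(h) allowed
Total allowed: 2 of 8.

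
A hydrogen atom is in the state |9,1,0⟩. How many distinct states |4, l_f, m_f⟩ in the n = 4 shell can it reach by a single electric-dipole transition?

4

E1 requires Δl = ±1, so l_f ∈ {0, 2}; with 0 ≤ l_f ≤ n_f−1 = 3, the allowed l_f values are {0, 2}.
For l_f = 0: m_f ∈ {m_i−1, m_i, m_i+1} ∩ [−0, 0] = {0} → 1 state.
For l_f = 2: m_f ∈ {m_i−1, m_i, m_i+1} ∩ [−2, 2] = {-1, 0, 1} → 3 states.
Total: 4.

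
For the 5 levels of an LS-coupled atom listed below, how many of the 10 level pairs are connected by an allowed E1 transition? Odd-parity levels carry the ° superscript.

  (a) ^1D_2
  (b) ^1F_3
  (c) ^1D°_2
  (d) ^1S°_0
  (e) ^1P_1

4

(a)–(b): forbidden (parity).
(a)–(c): allowed.
(a)–(d): forbidden (ΔL, ΔJ).
(a)–(e): forbidden (parity).
(b)–(c): allowed.
(b)–(d): forbidden (ΔL, ΔJ).
(b)–(e): forbidden (parity, ΔL, ΔJ).
(c)–(d): forbidden (parity, ΔL, ΔJ).
(c)–(e): allowed.
(d)–(e): allowed.
Allowed pairs: 4 of 10.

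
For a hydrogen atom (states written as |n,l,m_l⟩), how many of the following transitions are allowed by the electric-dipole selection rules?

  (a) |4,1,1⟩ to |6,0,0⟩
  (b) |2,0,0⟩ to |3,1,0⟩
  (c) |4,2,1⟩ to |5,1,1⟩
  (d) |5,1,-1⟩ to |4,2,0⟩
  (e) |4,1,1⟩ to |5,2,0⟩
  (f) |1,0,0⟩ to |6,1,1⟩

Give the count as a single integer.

(a) allowed
(b) allowed
(c) allowed
(d) allowed
(e) allowed
(f) allowed
Total allowed: 6 of 6.

6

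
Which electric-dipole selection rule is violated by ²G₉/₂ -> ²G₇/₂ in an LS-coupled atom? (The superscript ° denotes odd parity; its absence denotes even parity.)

Initial level: S=1/2, L=4, J=9/2, parity even. Final level: S=1/2, L=4, J=7/2, parity even.
Parity must change: even → even — ✗.
ΔS = 0: S: 1/2 → 1/2 — ✓.
ΔL = 0, ±1 (not L=0↔0): L: 4 → 4, ΔL = +0 — ✓.
ΔJ = 0, ±1 (not J=0↔0): J: 9/2 → 7/2, ΔJ = -1 — ✓.

parity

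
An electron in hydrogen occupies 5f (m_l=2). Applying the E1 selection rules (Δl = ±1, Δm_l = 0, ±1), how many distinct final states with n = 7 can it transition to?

E1 requires Δl = ±1, so l_f ∈ {2, 4}; with 0 ≤ l_f ≤ n_f−1 = 6, the allowed l_f values are {2, 4}.
For l_f = 2: m_f ∈ {m_i−1, m_i, m_i+1} ∩ [−2, 2] = {1, 2} → 2 states.
For l_f = 4: m_f ∈ {m_i−1, m_i, m_i+1} ∩ [−4, 4] = {1, 2, 3} → 3 states.
Total: 5.

5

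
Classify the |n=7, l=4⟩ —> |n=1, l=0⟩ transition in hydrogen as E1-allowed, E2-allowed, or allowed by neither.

neither

Δl = 0 − 4 = -4; l_i + l_f = 4.
E1 (Δl = ±1): not satisfied.
E2 (Δl = 0,±2, l_i+l_f ≥ 2): not satisfied.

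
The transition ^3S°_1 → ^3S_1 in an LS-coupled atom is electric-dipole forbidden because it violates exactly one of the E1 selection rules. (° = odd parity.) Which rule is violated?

Parity must change: odd → even — ok.
ΔS = 0: S: 1 → 1 — ok.
ΔL = 0, ±1 (not L=0↔0): L: 0 → 0, ΔL = +0 — fails.
ΔJ = 0, ±1 (not J=0↔0): J: 1 → 1, ΔJ = +0 — ok.

the L=0 ↔ L=0 exclusion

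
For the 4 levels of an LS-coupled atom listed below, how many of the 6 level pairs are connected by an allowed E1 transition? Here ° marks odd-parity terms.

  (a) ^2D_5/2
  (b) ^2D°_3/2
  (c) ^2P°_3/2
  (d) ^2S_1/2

3

(a)–(b): allowed.
(a)–(c): allowed.
(a)–(d): forbidden (parity, ΔL, ΔJ).
(b)–(c): forbidden (parity).
(b)–(d): forbidden (ΔL).
(c)–(d): allowed.
Allowed pairs: 3 of 6.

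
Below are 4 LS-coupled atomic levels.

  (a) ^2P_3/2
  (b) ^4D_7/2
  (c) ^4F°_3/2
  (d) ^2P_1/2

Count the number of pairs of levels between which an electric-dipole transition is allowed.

(a)–(b): forbidden (parity, ΔS, ΔJ).
(a)–(c): forbidden (ΔS, ΔL).
(a)–(d): forbidden (parity).
(b)–(c): forbidden (ΔJ).
(b)–(d): forbidden (parity, ΔS, ΔJ).
(c)–(d): forbidden (ΔS, ΔL).
Allowed pairs: 0 of 6.

0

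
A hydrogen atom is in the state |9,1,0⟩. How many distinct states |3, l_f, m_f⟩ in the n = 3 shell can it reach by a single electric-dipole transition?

4

E1 requires Δl = ±1, so l_f ∈ {0, 2}; with 0 ≤ l_f ≤ n_f−1 = 2, the allowed l_f values are {0, 2}.
For l_f = 0: m_f ∈ {m_i−1, m_i, m_i+1} ∩ [−0, 0] = {0} → 1 state.
For l_f = 2: m_f ∈ {m_i−1, m_i, m_i+1} ∩ [−2, 2] = {-1, 0, 1} → 3 states.
Total: 4.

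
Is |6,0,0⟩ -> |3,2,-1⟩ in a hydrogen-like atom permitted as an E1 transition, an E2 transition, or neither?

E2

Δl = 2 − 0 = +2; l_i + l_f = 2.
Δm_l = -1.
E1 (Δl = ±1, |Δm_l| ≤ 1): not satisfied.
E2 (Δl = 0,±2, l_i+l_f ≥ 2, |Δm_l| ≤ 2): satisfied.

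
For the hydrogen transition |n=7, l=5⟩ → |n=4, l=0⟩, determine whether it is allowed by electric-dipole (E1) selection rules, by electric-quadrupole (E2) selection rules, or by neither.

neither

Δl = 0 − 5 = -5; l_i + l_f = 5.
E1 (Δl = ±1): not satisfied.
E2 (Δl = 0,±2, l_i+l_f ≥ 2): not satisfied.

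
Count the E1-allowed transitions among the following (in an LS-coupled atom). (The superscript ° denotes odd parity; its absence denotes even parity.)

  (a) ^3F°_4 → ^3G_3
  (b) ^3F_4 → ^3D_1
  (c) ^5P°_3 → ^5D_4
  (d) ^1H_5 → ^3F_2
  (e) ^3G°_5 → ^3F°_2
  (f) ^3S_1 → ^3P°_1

(a) allowed
(b) forbidden (parity, ΔJ fail)
(c) allowed
(d) forbidden (parity, ΔS, ΔL, ΔJ fail)
(e) forbidden (parity, ΔJ fail)
(f) allowed
Total allowed: 3 of 6.

3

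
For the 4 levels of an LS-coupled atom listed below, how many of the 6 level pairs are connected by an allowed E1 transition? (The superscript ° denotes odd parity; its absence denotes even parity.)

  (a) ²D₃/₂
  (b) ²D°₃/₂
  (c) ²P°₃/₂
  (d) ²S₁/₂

3

(a)–(b): allowed.
(a)–(c): allowed.
(a)–(d): forbidden (parity, ΔL).
(b)–(c): forbidden (parity).
(b)–(d): forbidden (ΔL).
(c)–(d): allowed.
Allowed pairs: 3 of 6.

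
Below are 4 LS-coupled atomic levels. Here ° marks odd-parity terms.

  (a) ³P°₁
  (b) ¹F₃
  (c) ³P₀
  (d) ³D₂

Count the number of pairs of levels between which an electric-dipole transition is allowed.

2

(a)–(b): forbidden (ΔS, ΔL, ΔJ).
(a)–(c): allowed.
(a)–(d): allowed.
(b)–(c): forbidden (parity, ΔS, ΔL, ΔJ).
(b)–(d): forbidden (parity, ΔS).
(c)–(d): forbidden (parity, ΔJ).
Allowed pairs: 2 of 6.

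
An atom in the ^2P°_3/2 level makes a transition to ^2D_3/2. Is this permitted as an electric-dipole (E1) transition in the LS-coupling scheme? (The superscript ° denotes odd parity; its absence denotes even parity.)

allowed

Initial level: S=1/2, L=1, J=3/2, parity odd. Final level: S=1/2, L=2, J=3/2, parity even.
Parity must change: odd → even — passes.
ΔS = 0: S: 1/2 → 1/2 — passes.
ΔL = 0, ±1 (not L=0↔0): L: 1 → 2, ΔL = +1 — passes.
ΔJ = 0, ±1 (not J=0↔0): J: 3/2 → 3/2, ΔJ = +0 — passes.
All four E1 rules are satisfied.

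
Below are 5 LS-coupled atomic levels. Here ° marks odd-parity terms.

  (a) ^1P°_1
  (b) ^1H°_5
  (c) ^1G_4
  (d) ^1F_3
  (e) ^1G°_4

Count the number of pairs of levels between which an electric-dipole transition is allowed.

(a)–(b): forbidden (parity, ΔL, ΔJ).
(a)–(c): forbidden (ΔL, ΔJ).
(a)–(d): forbidden (ΔL, ΔJ).
(a)–(e): forbidden (parity, ΔL, ΔJ).
(b)–(c): allowed.
(b)–(d): forbidden (ΔL, ΔJ).
(b)–(e): forbidden (parity).
(c)–(d): forbidden (parity).
(c)–(e): allowed.
(d)–(e): allowed.
Allowed pairs: 3 of 10.

3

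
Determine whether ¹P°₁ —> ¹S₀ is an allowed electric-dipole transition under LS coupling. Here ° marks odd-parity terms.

allowed

Reading off the term symbols: S 0→0, L 1→0, J 1→0, parity odd→even.
ΔS = 0: S: 0 → 0 — satisfied.
ΔJ = 0, ±1 (not J=0↔0): J: 1 → 0, ΔJ = -1 — satisfied.
ΔL = 0, ±1 (not L=0↔0): L: 1 → 0, ΔL = -1 — satisfied.
Parity must change: odd → even — satisfied.
All four E1 rules are satisfied.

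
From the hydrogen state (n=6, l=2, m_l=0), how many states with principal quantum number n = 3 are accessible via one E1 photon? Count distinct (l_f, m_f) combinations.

3

E1 requires Δl = ±1, so l_f ∈ {1, 3}; with 0 ≤ l_f ≤ n_f−1 = 2, the allowed l_f values are {1}.
For l_f = 1: m_f ∈ {m_i−1, m_i, m_i+1} ∩ [−1, 1] = {-1, 0, 1} → 3 states.
Total: 3.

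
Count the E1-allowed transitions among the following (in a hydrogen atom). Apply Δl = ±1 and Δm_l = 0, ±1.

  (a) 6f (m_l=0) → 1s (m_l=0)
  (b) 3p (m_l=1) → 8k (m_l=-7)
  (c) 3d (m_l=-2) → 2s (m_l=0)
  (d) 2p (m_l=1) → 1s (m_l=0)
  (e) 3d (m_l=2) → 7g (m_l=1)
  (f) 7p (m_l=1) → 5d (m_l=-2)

1

(a) forbidden — Δl = -3 (E1 requires Δl = ±1)
(b) forbidden — Δl = +6 (E1 requires Δl = ±1); Δm_l = -8 (E1 requires Δm_l = 0, ±1)
(c) forbidden — Δl = -2 (E1 requires Δl = ±1); Δm_l = +2 (E1 requires Δm_l = 0, ±1)
(d) allowed
(e) forbidden — Δl = +2 (E1 requires Δl = ±1)
(f) forbidden — Δm_l = -3 (E1 requires Δm_l = 0, ±1)
Total allowed: 1 of 6.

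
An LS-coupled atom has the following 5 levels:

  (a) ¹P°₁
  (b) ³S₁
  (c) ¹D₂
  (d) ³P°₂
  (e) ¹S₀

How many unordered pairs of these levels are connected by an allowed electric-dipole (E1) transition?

3

(a)–(b): forbidden (ΔS).
(a)–(c): allowed.
(a)–(d): forbidden (parity, ΔS).
(a)–(e): allowed.
(b)–(c): forbidden (parity, ΔS, ΔL).
(b)–(d): allowed.
(b)–(e): forbidden (parity, ΔS, ΔL).
(c)–(d): forbidden (ΔS).
(c)–(e): forbidden (parity, ΔL, ΔJ).
(d)–(e): forbidden (ΔS, ΔJ).
Allowed pairs: 3 of 10.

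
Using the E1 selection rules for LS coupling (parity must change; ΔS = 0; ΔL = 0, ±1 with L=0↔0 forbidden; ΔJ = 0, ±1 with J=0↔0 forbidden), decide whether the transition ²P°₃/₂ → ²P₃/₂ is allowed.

Initial level: S=1/2, L=1, J=3/2, parity odd. Final level: S=1/2, L=1, J=3/2, parity even.
Parity must change: odd → even — satisfied.
ΔS = 0: S: 1/2 → 1/2 — satisfied.
ΔL = 0, ±1 (not L=0↔0): L: 1 → 1, ΔL = +0 — satisfied.
ΔJ = 0, ±1 (not J=0↔0): J: 3/2 → 3/2, ΔJ = +0 — satisfied.
All four E1 rules are satisfied.

allowed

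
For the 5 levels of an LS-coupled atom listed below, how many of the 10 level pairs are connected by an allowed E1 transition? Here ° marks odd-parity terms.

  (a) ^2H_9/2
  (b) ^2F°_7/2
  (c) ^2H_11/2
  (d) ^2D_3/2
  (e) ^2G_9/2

(a)–(b): forbidden (ΔL).
(a)–(c): forbidden (parity).
(a)–(d): forbidden (parity, ΔL, ΔJ).
(a)–(e): forbidden (parity).
(b)–(c): forbidden (ΔL, ΔJ).
(b)–(d): forbidden (ΔJ).
(b)–(e): allowed.
(c)–(d): forbidden (parity, ΔL, ΔJ).
(c)–(e): forbidden (parity).
(d)–(e): forbidden (parity, ΔL, ΔJ).
Allowed pairs: 1 of 10.

1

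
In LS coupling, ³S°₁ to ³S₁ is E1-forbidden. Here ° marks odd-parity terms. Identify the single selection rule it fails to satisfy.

the L=0 ↔ L=0 exclusion

Reading off the term symbols: S 1→1, L 0→0, J 1→1, parity odd→even.
Parity must change: odd → even — ok.
ΔS = 0: S: 1 → 1 — ok.
ΔL = 0, ±1 (not L=0↔0): L: 0 → 0, ΔL = +0 — fails.
ΔJ = 0, ±1 (not J=0↔0): J: 1 → 1, ΔJ = +0 — ok.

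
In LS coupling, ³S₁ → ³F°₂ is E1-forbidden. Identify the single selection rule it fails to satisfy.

Reading off the term symbols: S 1→1, L 0→3, J 1→2, parity even→odd.
Parity must change: even → odd — ok.
ΔS = 0: S: 1 → 1 — ok.
ΔL = 0, ±1 (not L=0↔0): L: 0 → 3, ΔL = +3 — fails.
ΔJ = 0, ±1 (not J=0↔0): J: 1 → 2, ΔJ = +1 — ok.

the ΔL = 0, ±1 rule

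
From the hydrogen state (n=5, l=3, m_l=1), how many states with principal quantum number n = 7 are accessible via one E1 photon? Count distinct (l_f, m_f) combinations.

6

E1 requires Δl = ±1, so l_f ∈ {2, 4}; with 0 ≤ l_f ≤ n_f−1 = 6, the allowed l_f values are {2, 4}.
For l_f = 2: m_f ∈ {m_i−1, m_i, m_i+1} ∩ [−2, 2] = {0, 1, 2} → 3 states.
For l_f = 4: m_f ∈ {m_i−1, m_i, m_i+1} ∩ [−4, 4] = {0, 1, 2} → 3 states.
Total: 6.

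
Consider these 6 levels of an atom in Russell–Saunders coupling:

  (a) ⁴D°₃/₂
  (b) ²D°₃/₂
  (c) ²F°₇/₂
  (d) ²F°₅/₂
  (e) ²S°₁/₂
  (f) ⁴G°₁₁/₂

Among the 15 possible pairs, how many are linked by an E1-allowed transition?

0

(a)–(b): forbidden (parity, ΔS).
(a)–(c): forbidden (parity, ΔS, ΔJ).
(a)–(d): forbidden (parity, ΔS).
(a)–(e): forbidden (parity, ΔS, ΔL).
(a)–(f): forbidden (parity, ΔL, ΔJ).
(b)–(c): forbidden (parity, ΔJ).
(b)–(d): forbidden (parity).
(b)–(e): forbidden (parity, ΔL).
(b)–(f): forbidden (parity, ΔS, ΔL, ΔJ).
(c)–(d): forbidden (parity).
(c)–(e): forbidden (parity, ΔL, ΔJ).
(c)–(f): forbidden (parity, ΔS, ΔJ).
(d)–(e): forbidden (parity, ΔL, ΔJ).
(d)–(f): forbidden (parity, ΔS, ΔJ).
(e)–(f): forbidden (parity, ΔS, ΔL, ΔJ).
Allowed pairs: 0 of 15.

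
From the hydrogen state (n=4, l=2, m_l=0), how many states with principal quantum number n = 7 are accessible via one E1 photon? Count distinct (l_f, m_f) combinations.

6

E1 requires Δl = ±1, so l_f ∈ {1, 3}; with 0 ≤ l_f ≤ n_f−1 = 6, the allowed l_f values are {1, 3}.
For l_f = 1: m_f ∈ {m_i−1, m_i, m_i+1} ∩ [−1, 1] = {-1, 0, 1} → 3 states.
For l_f = 3: m_f ∈ {m_i−1, m_i, m_i+1} ∩ [−3, 3] = {-1, 0, 1} → 3 states.
Total: 6.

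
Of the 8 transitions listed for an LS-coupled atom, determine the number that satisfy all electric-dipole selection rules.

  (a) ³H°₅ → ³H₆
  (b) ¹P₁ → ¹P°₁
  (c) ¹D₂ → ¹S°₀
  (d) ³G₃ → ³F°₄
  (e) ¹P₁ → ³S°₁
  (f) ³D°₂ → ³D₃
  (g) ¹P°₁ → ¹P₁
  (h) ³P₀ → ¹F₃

5

(a) allowed
(b) allowed
(c) forbidden (ΔL, ΔJ fail)
(d) allowed
(e) forbidden (ΔS fails)
(f) allowed
(g) allowed
(h) forbidden (parity, ΔS, ΔL, ΔJ fail)
Total allowed: 5 of 8.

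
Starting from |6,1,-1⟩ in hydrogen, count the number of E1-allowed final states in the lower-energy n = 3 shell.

E1 requires Δl = ±1, so l_f ∈ {0, 2}; with 0 ≤ l_f ≤ n_f−1 = 2, the allowed l_f values are {0, 2}.
For l_f = 0: m_f ∈ {m_i−1, m_i, m_i+1} ∩ [−0, 0] = {0} → 1 state.
For l_f = 2: m_f ∈ {m_i−1, m_i, m_i+1} ∩ [−2, 2] = {-2, -1, 0} → 3 states.
Total: 4.

4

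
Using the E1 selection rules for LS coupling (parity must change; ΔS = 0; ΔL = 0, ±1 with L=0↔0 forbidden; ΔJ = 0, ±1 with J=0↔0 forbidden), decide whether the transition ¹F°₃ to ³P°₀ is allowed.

forbidden

Parity must change: odd → odd — violated.
ΔS = 0: S: 0 → 1 — violated.
ΔL = 0, ±1 (not L=0↔0): L: 3 → 1, ΔL = -2 — violated.
ΔJ = 0, ±1 (not J=0↔0): J: 3 → 0, ΔJ = -3 — violated.
Rule(s) violated: parity, ΔS, ΔL, ΔJ.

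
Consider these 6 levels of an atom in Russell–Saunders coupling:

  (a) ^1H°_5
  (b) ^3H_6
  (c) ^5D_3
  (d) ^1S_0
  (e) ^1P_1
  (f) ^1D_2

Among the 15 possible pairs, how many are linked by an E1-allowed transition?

(a)–(b): forbidden (ΔS).
(a)–(c): forbidden (ΔS, ΔL, ΔJ).
(a)–(d): forbidden (ΔL, ΔJ).
(a)–(e): forbidden (ΔL, ΔJ).
(a)–(f): forbidden (ΔL, ΔJ).
(b)–(c): forbidden (parity, ΔS, ΔL, ΔJ).
(b)–(d): forbidden (parity, ΔS, ΔL, ΔJ).
(b)–(e): forbidden (parity, ΔS, ΔL, ΔJ).
(b)–(f): forbidden (parity, ΔS, ΔL, ΔJ).
(c)–(d): forbidden (parity, ΔS, ΔL, ΔJ).
(c)–(e): forbidden (parity, ΔS, ΔJ).
(c)–(f): forbidden (parity, ΔS).
(d)–(e): forbidden (parity).
(d)–(f): forbidden (parity, ΔL, ΔJ).
(e)–(f): forbidden (parity).
Allowed pairs: 0 of 15.

0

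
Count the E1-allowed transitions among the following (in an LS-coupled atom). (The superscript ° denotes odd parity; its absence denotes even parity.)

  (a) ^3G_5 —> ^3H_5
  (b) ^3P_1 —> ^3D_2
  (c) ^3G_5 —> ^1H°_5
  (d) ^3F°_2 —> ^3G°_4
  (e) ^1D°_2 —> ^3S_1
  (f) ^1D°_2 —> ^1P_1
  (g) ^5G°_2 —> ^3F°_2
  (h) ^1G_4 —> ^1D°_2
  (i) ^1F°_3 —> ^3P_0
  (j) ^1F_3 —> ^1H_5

(a) forbidden (parity fails)
(b) forbidden (parity fails)
(c) forbidden (ΔS fails)
(d) forbidden (parity, ΔJ fail)
(e) forbidden (ΔS, ΔL fail)
(f) allowed
(g) forbidden (parity, ΔS fail)
(h) forbidden (ΔL, ΔJ fail)
(i) forbidden (ΔS, ΔL, ΔJ fail)
(j) forbidden (parity, ΔL, ΔJ fail)
Total allowed: 1 of 10.

1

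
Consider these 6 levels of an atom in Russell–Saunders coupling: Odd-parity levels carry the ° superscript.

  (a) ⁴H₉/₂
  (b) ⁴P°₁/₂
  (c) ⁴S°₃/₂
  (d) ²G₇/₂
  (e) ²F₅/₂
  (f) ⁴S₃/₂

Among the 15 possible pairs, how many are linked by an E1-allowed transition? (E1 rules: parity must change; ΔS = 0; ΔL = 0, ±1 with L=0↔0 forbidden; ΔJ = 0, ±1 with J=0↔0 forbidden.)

(a)–(b): forbidden (ΔL, ΔJ).
(a)–(c): forbidden (ΔL, ΔJ).
(a)–(d): forbidden (parity, ΔS).
(a)–(e): forbidden (parity, ΔS, ΔL, ΔJ).
(a)–(f): forbidden (parity, ΔL, ΔJ).
(b)–(c): forbidden (parity).
(b)–(d): forbidden (ΔS, ΔL, ΔJ).
(b)–(e): forbidden (ΔS, ΔL, ΔJ).
(b)–(f): allowed.
(c)–(d): forbidden (ΔS, ΔL, ΔJ).
(c)–(e): forbidden (ΔS, ΔL).
(c)–(f): forbidden (ΔL).
(d)–(e): forbidden (parity).
(d)–(f): forbidden (parity, ΔS, ΔL, ΔJ).
(e)–(f): forbidden (parity, ΔS, ΔL).
Allowed pairs: 1 of 15.

1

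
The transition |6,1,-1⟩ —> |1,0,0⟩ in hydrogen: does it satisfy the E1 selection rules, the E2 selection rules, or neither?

Δl = 0 − 1 = -1; l_i + l_f = 1.
Δm_l = +1.
E1 (Δl = ±1, |Δm_l| ≤ 1): satisfied.
E2 (Δl = 0,±2, l_i+l_f ≥ 2, |Δm_l| ≤ 2): not satisfied.

E1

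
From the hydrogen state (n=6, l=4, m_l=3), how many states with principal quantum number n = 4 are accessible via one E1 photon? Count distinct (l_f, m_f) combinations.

E1 requires Δl = ±1, so l_f ∈ {3, 5}; with 0 ≤ l_f ≤ n_f−1 = 3, the allowed l_f values are {3}.
For l_f = 3: m_f ∈ {m_i−1, m_i, m_i+1} ∩ [−3, 3] = {2, 3} → 2 states.
Total: 2.

2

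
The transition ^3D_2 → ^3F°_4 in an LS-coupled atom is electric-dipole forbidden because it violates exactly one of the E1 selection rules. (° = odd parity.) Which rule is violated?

Initial level: S=1, L=2, J=2, parity even. Final level: S=1, L=3, J=4, parity odd.
Parity must change: even → odd — ✓.
ΔS = 0: S: 1 → 1 — ✓.
ΔL = 0, ±1 (not L=0↔0): L: 2 → 3, ΔL = +1 — ✓.
ΔJ = 0, ±1 (not J=0↔0): J: 2 → 4, ΔJ = +2 — ✗.

the ΔJ = 0, ±1 rule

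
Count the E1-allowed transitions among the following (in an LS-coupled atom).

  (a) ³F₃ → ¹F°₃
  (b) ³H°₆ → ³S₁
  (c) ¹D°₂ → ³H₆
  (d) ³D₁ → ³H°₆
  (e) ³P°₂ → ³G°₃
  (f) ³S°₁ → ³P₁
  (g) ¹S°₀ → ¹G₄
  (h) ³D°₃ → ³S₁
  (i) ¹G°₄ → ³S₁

(a) forbidden (ΔS fails)
(b) forbidden (ΔL, ΔJ fail)
(c) forbidden (ΔS, ΔL, ΔJ fail)
(d) forbidden (ΔL, ΔJ fail)
(e) forbidden (parity, ΔL fail)
(f) allowed
(g) forbidden (ΔL, ΔJ fail)
(h) forbidden (ΔL, ΔJ fail)
(i) forbidden (ΔS, ΔL, ΔJ fail)
Total allowed: 1 of 9.

1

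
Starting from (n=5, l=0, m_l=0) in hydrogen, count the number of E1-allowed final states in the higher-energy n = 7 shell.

3

E1 requires Δl = ±1, so l_f ∈ {-1, 1}; with 0 ≤ l_f ≤ n_f−1 = 6, the allowed l_f values are {1}.
For l_f = 1: m_f ∈ {m_i−1, m_i, m_i+1} ∩ [−1, 1] = {-1, 0, 1} → 3 states.
Total: 3.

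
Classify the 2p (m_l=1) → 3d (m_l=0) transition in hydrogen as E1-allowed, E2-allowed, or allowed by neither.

Δl = 2 − 1 = +1; l_i + l_f = 3.
Δm_l = -1.
E1 (Δl = ±1, |Δm_l| ≤ 1): satisfied.
E2 (Δl = 0,±2, l_i+l_f ≥ 2, |Δm_l| ≤ 2): not satisfied.

E1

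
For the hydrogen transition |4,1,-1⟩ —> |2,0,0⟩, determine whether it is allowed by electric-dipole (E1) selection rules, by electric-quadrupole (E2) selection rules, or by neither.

E1

Δl = 0 − 1 = -1; l_i + l_f = 1.
Δm_l = +1.
E1 (Δl = ±1, |Δm_l| ≤ 1): satisfied.
E2 (Δl = 0,±2, l_i+l_f ≥ 2, |Δm_l| ≤ 2): not satisfied.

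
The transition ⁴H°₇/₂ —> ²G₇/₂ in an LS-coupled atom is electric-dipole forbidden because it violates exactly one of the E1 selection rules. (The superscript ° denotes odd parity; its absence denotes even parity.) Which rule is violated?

the ΔS = 0 rule

Initial level: S=3/2, L=5, J=7/2, parity odd. Final level: S=1/2, L=4, J=7/2, parity even.
Parity must change: odd → even — satisfied.
ΔS = 0: S: 3/2 → 1/2 — violated.
ΔL = 0, ±1 (not L=0↔0): L: 5 → 4, ΔL = -1 — satisfied.
ΔJ = 0, ±1 (not J=0↔0): J: 7/2 → 7/2, ΔJ = +0 — satisfied.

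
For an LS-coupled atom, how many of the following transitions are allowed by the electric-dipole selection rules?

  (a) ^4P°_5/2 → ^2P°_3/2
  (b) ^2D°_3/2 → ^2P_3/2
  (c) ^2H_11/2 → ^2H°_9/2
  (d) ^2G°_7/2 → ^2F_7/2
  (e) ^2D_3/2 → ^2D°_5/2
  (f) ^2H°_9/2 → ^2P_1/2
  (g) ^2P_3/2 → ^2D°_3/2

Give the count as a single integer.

5

(a) forbidden (parity, ΔS fail)
(b) allowed
(c) allowed
(d) allowed
(e) allowed
(f) forbidden (ΔL, ΔJ fail)
(g) allowed
Total allowed: 5 of 7.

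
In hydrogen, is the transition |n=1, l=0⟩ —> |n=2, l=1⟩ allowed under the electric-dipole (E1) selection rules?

allowed

Δl = 1 − 0 = +1; the E1 rule Δl = ±1 is passes.
All E1 selection rules are satisfied.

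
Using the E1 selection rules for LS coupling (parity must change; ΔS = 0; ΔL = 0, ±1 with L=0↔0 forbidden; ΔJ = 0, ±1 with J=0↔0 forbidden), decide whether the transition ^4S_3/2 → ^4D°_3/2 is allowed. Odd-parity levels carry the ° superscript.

Initial level: S=3/2, L=0, J=3/2, parity even. Final level: S=3/2, L=2, J=3/2, parity odd.
Parity must change: even → odd — passes.
ΔS = 0: S: 3/2 → 3/2 — passes.
ΔL = 0, ±1 (not L=0↔0): L: 0 → 2, ΔL = +2 — fails.
ΔJ = 0, ±1 (not J=0↔0): J: 3/2 → 3/2, ΔJ = +0 — passes.
Rule(s) violated: ΔL.

forbidden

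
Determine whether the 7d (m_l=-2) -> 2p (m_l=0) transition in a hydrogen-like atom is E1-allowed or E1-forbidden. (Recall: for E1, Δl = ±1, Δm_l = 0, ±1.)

Initial l = 2, final l = 1, so Δl = -1. E1 requires Δl = ±1: ok.
m_l: -2 → 0 (Δm_l = +2). |Δm_l| ≤ 1 fails.
The transition is electric-dipole forbidden.

forbidden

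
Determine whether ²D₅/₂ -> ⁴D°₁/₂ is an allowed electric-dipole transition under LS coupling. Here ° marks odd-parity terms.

Initial level: S=1/2, L=2, J=5/2, parity even. Final level: S=3/2, L=2, J=1/2, parity odd.
ΔL = 0, ±1 (not L=0↔0): L: 2 → 2, ΔL = +0 — passes.
Parity must change: even → odd — passes.
ΔJ = 0, ±1 (not J=0↔0): J: 5/2 → 1/2, ΔJ = -2 — fails.
ΔS = 0: S: 1/2 → 3/2 — fails.
Rule(s) violated: ΔS, ΔJ.

forbidden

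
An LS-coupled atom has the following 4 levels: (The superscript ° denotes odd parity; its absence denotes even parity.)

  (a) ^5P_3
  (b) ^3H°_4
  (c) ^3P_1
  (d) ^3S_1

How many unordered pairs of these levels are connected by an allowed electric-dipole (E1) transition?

(a)–(b): forbidden (ΔS, ΔL).
(a)–(c): forbidden (parity, ΔS, ΔJ).
(a)–(d): forbidden (parity, ΔS, ΔJ).
(b)–(c): forbidden (ΔL, ΔJ).
(b)–(d): forbidden (ΔL, ΔJ).
(c)–(d): forbidden (parity).
Allowed pairs: 0 of 6.

0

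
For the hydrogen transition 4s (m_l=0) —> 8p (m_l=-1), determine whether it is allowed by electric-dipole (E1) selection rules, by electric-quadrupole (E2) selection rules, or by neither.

E1

Δl = 1 − 0 = +1; l_i + l_f = 1.
Δm_l = -1.
E1 (Δl = ±1, |Δm_l| ≤ 1): satisfied.
E2 (Δl = 0,±2, l_i+l_f ≥ 2, |Δm_l| ≤ 2): not satisfied.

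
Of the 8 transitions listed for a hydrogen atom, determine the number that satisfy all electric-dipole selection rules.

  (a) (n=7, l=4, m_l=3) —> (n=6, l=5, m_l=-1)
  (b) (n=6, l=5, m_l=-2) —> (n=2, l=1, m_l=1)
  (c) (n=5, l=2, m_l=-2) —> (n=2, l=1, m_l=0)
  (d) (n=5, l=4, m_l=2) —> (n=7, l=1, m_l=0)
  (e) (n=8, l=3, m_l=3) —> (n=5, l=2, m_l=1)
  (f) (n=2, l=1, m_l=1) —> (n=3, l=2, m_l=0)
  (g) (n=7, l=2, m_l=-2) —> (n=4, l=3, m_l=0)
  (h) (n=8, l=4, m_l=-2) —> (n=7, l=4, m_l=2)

(a) forbidden — Δm_l = -4 (E1 requires Δm_l = 0, ±1)
(b) forbidden — Δl = -4 (E1 requires Δl = ±1); Δm_l = +3 (E1 requires Δm_l = 0, ±1)
(c) forbidden — Δm_l = +2 (E1 requires Δm_l = 0, ±1)
(d) forbidden — Δl = -3 (E1 requires Δl = ±1); Δm_l = -2 (E1 requires Δm_l = 0, ±1)
(e) forbidden — Δm_l = -2 (E1 requires Δm_l = 0, ±1)
(f) allowed
(g) forbidden — Δm_l = +2 (E1 requires Δm_l = 0, ±1)
(h) forbidden — Δl = +0 (E1 requires Δl = ±1); Δm_l = +4 (E1 requires Δm_l = 0, ±1)
Total allowed: 1 of 8.

1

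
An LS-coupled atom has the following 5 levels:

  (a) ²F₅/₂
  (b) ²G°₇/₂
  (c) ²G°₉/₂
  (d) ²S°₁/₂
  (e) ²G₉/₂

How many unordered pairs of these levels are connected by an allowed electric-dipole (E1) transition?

(a)–(b): allowed.
(a)–(c): forbidden (ΔJ).
(a)–(d): forbidden (ΔL, ΔJ).
(a)–(e): forbidden (parity, ΔJ).
(b)–(c): forbidden (parity).
(b)–(d): forbidden (parity, ΔL, ΔJ).
(b)–(e): allowed.
(c)–(d): forbidden (parity, ΔL, ΔJ).
(c)–(e): allowed.
(d)–(e): forbidden (ΔL, ΔJ).
Allowed pairs: 3 of 10.

3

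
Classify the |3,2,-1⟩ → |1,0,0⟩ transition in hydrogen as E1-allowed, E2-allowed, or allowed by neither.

E2

Δl = 0 − 2 = -2; l_i + l_f = 2.
Δm_l = +1.
E1 (Δl = ±1, |Δm_l| ≤ 1): not satisfied.
E2 (Δl = 0,±2, l_i+l_f ≥ 2, |Δm_l| ≤ 2): satisfied.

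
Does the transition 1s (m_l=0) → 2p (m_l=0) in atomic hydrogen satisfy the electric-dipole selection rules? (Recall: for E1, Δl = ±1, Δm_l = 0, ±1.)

allowed

Δl = 1 − 0 = +1; the E1 rule Δl = ±1 is ok.
Δm_l = 0 − (0) = +0. E1 requires Δm_l = 0, ±1: ok.
All E1 selection rules are satisfied.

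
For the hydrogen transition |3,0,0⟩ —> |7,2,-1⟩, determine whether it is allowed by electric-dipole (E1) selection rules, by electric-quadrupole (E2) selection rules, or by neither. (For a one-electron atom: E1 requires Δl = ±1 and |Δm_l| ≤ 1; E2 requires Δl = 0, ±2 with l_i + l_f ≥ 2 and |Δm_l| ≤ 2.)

Δl = 2 − 0 = +2; l_i + l_f = 2.
Δm_l = -1.
E1 (Δl = ±1, |Δm_l| ≤ 1): not satisfied.
E2 (Δl = 0,±2, l_i+l_f ≥ 2, |Δm_l| ≤ 2): satisfied.

E2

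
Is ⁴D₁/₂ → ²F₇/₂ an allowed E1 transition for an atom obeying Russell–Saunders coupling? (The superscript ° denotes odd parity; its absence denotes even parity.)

forbidden

Initial level: S=3/2, L=2, J=1/2, parity even. Final level: S=1/2, L=3, J=7/2, parity even.
Parity must change: even → even — ✗.
ΔS = 0: S: 3/2 → 1/2 — ✗.
ΔL = 0, ±1 (not L=0↔0): L: 2 → 3, ΔL = +1 — ✓.
ΔJ = 0, ±1 (not J=0↔0): J: 1/2 → 7/2, ΔJ = +3 — ✗.
Rule(s) violated: parity, ΔS, ΔJ.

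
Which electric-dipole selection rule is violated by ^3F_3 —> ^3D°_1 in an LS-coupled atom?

the ΔJ = 0, ±1 rule

Reading off the term symbols: S 1→1, L 3→2, J 3→1, parity even→odd.
Parity must change: even → odd — ✓.
ΔS = 0: S: 1 → 1 — ✓.
ΔL = 0, ±1 (not L=0↔0): L: 3 → 2, ΔL = -1 — ✓.
ΔJ = 0, ±1 (not J=0↔0): J: 3 → 1, ΔJ = -2 — ✗.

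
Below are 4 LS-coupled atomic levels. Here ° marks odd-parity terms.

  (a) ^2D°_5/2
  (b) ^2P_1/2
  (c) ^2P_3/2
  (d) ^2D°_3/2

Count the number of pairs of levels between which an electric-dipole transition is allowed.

3

(a)–(b): forbidden (ΔJ).
(a)–(c): allowed.
(a)–(d): forbidden (parity).
(b)–(c): forbidden (parity).
(b)–(d): allowed.
(c)–(d): allowed.
Allowed pairs: 3 of 6.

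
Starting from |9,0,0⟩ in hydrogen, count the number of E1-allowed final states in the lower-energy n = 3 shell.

E1 requires Δl = ±1, so l_f ∈ {-1, 1}; with 0 ≤ l_f ≤ n_f−1 = 2, the allowed l_f values are {1}.
For l_f = 1: m_f ∈ {m_i−1, m_i, m_i+1} ∩ [−1, 1] = {-1, 0, 1} → 3 states.
Total: 3.

3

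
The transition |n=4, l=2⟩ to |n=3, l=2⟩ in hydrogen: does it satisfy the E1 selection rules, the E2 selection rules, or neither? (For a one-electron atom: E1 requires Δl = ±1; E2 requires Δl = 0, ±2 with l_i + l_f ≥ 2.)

Δl = 2 − 2 = +0; l_i + l_f = 4.
E1 (Δl = ±1): not satisfied.
E2 (Δl = 0,±2, l_i+l_f ≥ 2): satisfied.

E2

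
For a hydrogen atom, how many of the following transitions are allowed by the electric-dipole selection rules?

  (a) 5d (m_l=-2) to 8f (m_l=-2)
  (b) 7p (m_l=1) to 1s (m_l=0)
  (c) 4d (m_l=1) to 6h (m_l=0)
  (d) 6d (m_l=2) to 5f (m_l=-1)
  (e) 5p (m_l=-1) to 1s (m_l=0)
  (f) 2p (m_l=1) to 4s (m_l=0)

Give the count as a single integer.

4

(a) allowed
(b) allowed
(c) forbidden — Δl = +3 (E1 requires Δl = ±1)
(d) forbidden — Δm_l = -3 (E1 requires Δm_l = 0, ±1)
(e) allowed
(f) allowed
Total allowed: 4 of 6.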